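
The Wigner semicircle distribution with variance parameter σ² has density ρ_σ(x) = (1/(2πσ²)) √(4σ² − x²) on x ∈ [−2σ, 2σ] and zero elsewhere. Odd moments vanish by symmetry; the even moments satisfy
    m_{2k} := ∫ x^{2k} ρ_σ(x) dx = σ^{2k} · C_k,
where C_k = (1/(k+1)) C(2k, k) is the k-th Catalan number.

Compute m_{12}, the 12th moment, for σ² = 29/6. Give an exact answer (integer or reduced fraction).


By the scaled semicircle moment identity, m_{2k} = σ^{2k} · C_k with k = 6.
C_6 = (1/(k+1)) · C(2k, k) = (1/7) · C(12, 6) = (1/7) · 924 = 132.
σ^{2k} = (σ²)^k = (29/6)^6 = 594823321/46656.

Therefore m_{12} = σ^{12} · C_6 = (594823321/46656) · 132 = 6543056531/3888.


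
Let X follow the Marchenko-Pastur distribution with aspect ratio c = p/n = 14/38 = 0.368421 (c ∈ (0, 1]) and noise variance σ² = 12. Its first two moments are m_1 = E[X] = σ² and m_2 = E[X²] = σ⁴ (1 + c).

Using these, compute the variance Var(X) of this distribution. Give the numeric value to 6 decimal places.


m_1 = E[X] = σ² = 12, so m_1² = 144.
m_2 = E[X²] = σ⁴ (1 + c) = 144 · (1 + 0.368421) = 144 · 1.368421 = 197.052632.
(Note m_2 − m_1² simplifies to c · σ⁴ = 0.368421 · 144.)

Var(X) = m_2 − m_1² = 197.052632 − 144 = 53.052632.


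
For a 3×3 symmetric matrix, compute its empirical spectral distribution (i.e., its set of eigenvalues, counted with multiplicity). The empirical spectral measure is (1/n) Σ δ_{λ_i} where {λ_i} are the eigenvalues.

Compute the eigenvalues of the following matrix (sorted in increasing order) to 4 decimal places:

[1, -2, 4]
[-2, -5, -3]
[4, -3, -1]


Since M is real symmetric, all three eigenvalues are real; they are the roots of det(λI − M) = λ³ − (tr M) λ² + s λ − det M, where s is the sum of the principal 2×2 minors.
tr M = 1 + (-5) + (-1) = -5.
s = (1·(-5) − (-2)²) + (1·(-1) − 4²) + ((-5)·(-1) − (-3)²) = -9 + (-17) + (-4) = -30.
det M (expand along row 1) = 1·(-4) − (-2)·14 + 4·26 = 128.
Characteristic polynomial: λ³ + 5λ² − 30λ − 128 = 0.
Substitute λ = y + (tr M)/3 = y − 1.666667 to remove the quadratic term: y³ + p·y + q = 0 with p = s − (tr M)²/3 = -38.333333 and q = −2(tr M)³/27 + (tr M)·s/3 − det M = -68.740741.
Three real roots ⇒ use the trigonometric (Viète) form: r = 2√(−p/3) = 7.149204, φ = arccos(3q/(p·r)) = arccos(0.752491) = 0.718960 rad.
y_k = r·cos(φ/3 − 2πk/3) for k = 0, 1, 2 gives y = 6.944881, -2.002815, -4.942067.
λ_k = y_k − 1.666667 gives λ = 5.2782, -3.6695, -6.6087 (check: the sum is -5.0000 = tr M).

Eigenvalues sorted in increasing order: [-6.6087, -3.6695, 5.2782].


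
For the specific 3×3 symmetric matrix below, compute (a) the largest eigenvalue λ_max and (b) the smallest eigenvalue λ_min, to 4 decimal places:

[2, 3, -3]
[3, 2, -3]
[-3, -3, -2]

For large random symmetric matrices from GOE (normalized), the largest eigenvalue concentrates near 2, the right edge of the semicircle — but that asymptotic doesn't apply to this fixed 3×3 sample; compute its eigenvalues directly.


Since M is real symmetric, all three eigenvalues are real; they are the roots of det(λI − M) = λ³ − (tr M) λ² + s λ − det M, where s is the sum of the principal 2×2 minors.
tr M = 2 + 2 + (-2) = 2.
s = (2·2 − 3²) + (2·(-2) − (-3)²) + (2·(-2) − (-3)²) = -5 + (-13) + (-13) = -31.
det M (expand along row 1) = 2·(-13) − 3·(-15) + (-3)·(-3) = 28.
Characteristic polynomial: λ³ − 2λ² − 31λ − 28 = 0.
Substitute λ = y + (tr M)/3 = y + 0.666667 to remove the quadratic term: y³ + p·y + q = 0 with p = s − (tr M)²/3 = -32.333333 and q = −2(tr M)³/27 + (tr M)·s/3 − det M = -49.259259.
Three real roots ⇒ use the trigonometric (Viète) form: r = 2√(−p/3) = 6.565905, φ = arccos(3q/(p·r)) = arccos(0.696088) = 0.800862 rad.
y_k = r·cos(φ/3 − 2πk/3) for k = 0, 1, 2 gives y = 6.333333, -1.666667, -4.666667.
λ_k = y_k + 0.666667 gives λ = 7.0000, -1.0000, -4.0000 (check: the sum is 2.0000 = tr M).

Hence λ_max = 7.0000 and λ_min = -4.0000.


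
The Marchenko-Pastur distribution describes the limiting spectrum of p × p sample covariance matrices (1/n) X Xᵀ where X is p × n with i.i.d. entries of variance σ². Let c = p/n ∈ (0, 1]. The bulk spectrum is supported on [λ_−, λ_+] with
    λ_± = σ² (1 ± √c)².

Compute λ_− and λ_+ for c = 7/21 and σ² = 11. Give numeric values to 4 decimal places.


c = 7/21 = 0.333333; √c = 0.577350.
λ_− = σ² (1 − √c)² = 11 · (1 − 0.577350)² = 11 · (0.422650)² = 1.964961.
λ_+ = σ² (1 + √c)² = 11 · (1 + 0.577350)² = 11 · (1.577350)² = 27.368373.

Rounded to 4 decimal places: λ_− ≈ 1.9650, λ_+ ≈ 27.3684.


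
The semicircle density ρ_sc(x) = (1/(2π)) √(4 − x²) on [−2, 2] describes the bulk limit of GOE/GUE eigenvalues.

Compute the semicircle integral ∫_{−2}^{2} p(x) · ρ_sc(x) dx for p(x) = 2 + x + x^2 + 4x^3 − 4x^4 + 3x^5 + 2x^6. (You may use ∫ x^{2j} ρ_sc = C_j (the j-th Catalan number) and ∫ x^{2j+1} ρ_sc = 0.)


Write p(x) = Σ a_i x^i, split into monomials and integrate each against ρ_sc separately.
Using ∫ x^{2j} ρ_sc = C_j = (1/(j+1)) C(2j, j) (Catalan numbers) and ∫ x^{2j+1} ρ_sc = 0 (odd monomials vanish by symmetry):
  i = 0 (even): a_0 · C_{0} = 2 · 1 = 2
  i = 1 (odd): ∫ x^1 ρ_sc = 0 (vanishes)
  i = 2 (even): a_2 · C_{1} = 1 · 1 = 1
  i = 3 (odd): ∫ x^3 ρ_sc = 0 (vanishes)
  i = 4 (even): a_4 · C_{2} = -4 · 2 = -8
  i = 5 (odd): ∫ x^5 ρ_sc = 0 (vanishes)
  i = 6 (even): a_6 · C_{3} = 2 · 5 = 10

Summing the contributions: ∫_{−2}^{2} p(x) ρ_sc(x) dx = 2 + 1 + (-8) + 10 = 5.


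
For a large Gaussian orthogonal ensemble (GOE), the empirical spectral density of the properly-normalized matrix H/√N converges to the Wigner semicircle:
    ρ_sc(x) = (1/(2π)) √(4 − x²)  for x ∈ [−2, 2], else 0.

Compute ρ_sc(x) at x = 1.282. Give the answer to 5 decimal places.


ρ_sc(x) = (1/(2π)) √(4 − x²). With x = 1.282:
  4 − x² = 4 − (1.282)² = 4 − 1.643524 = 2.356476.
  √(4 − x²) = 1.535082.
  1/(2π) = 0.159155.
  ρ_sc(1.282) = 0.159155 · 1.535082 = 0.244316.

Rounded to 5 decimal places: ρ_sc(1.282) ≈ 0.24432.


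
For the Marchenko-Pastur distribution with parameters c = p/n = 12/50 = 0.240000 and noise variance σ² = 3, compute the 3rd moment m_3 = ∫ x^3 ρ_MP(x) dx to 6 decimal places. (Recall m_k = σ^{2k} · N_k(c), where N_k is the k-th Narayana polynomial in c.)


E[X³] = σ⁶ (1 + 3c + c²) (third MP moment). With σ² = 3 (so σ⁶ = 27) and c = 12/50 = 0.240000: E[X³] = 27 · (1 + 3·0.240000 + (0.240000)²) = 27 · 1.777600.

So E[X^3] = 47.995200.


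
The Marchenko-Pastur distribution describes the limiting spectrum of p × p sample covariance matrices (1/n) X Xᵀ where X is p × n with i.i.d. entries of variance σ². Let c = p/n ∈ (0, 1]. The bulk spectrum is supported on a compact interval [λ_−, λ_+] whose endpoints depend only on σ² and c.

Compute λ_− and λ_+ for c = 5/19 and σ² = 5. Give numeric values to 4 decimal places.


c = 5/19 = 0.263158; √c = 0.512989.
λ_− = σ² (1 − √c)² = 5 · (1 − 0.512989)² = 5 · (0.487011)² = 1.185898.
λ_+ = σ² (1 + √c)² = 5 · (1 + 0.512989)² = 5 · (1.512989)² = 11.445681.

Rounded to 4 decimal places: λ_− ≈ 1.1859, λ_+ ≈ 11.4457.


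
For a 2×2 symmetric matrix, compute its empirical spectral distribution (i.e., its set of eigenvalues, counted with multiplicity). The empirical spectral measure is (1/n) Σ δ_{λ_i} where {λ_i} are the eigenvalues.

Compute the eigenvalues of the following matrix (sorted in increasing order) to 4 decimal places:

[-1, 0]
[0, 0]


Since M is real symmetric, both eigenvalues are real; they are the roots of det(λI − M) = λ² − (tr M) λ + det M.
tr M = -1 + 0 = -1.
det M = (-1)·0 − 0² = 0 − 0 = 0.
Characteristic polynomial: λ² + λ = 0.
Discriminant Δ = (tr M)² − 4·det M = 1 − 0 = 1; √Δ = 1.000000.
λ = (tr M ± √Δ)/2 = (-1 ± 1.000000)/2, giving (tr M − √Δ)/2 = -1.0000 and (tr M + √Δ)/2 = 0.0000.

Eigenvalues sorted in increasing order: [-1.0000, 0.0000].


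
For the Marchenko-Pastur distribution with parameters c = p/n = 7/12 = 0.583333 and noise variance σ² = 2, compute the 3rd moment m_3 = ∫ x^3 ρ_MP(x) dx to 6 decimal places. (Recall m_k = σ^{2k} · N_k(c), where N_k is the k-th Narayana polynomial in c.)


E[X³] = σ⁶ (1 + 3c + c²) (third MP moment). With σ² = 2 (so σ⁶ = 8) and c = 7/12 = 0.583333: E[X³] = 8 · (1 + 3·0.583333 + (0.583333)²) = 8 · 3.090278.

So E[X^3] = 24.722222.


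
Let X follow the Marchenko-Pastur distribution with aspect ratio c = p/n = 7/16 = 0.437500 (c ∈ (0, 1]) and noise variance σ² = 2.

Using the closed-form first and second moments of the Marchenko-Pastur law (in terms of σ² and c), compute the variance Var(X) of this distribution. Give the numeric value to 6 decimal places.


Recall the MP moments m_1 = E[X] = σ² and m_2 = E[X²] = σ⁴ (1 + c).
m_1 = E[X] = σ² = 2, so m_1² = 4.
m_2 = E[X²] = σ⁴ (1 + c) = 4 · (1 + 0.437500) = 4 · 1.437500 = 5.750000.
(Note m_2 − m_1² simplifies to c · σ⁴ = 0.437500 · 4.)

Var(X) = m_2 − m_1² = 5.750000 − 4 = 1.750000.


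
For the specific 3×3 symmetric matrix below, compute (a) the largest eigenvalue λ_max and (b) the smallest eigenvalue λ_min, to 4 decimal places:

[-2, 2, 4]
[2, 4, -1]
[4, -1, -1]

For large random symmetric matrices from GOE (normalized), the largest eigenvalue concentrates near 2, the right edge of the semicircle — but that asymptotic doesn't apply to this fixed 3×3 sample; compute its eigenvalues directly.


Since M is real symmetric, all three eigenvalues are real; they are the roots of det(λI − M) = λ³ − (tr M) λ² + s λ − det M, where s is the sum of the principal 2×2 minors.
tr M = -2 + 4 + (-1) = 1.
s = ((-2)·4 − 2²) + ((-2)·(-1) − 4²) + (4·(-1) − (-1)²) = -12 + (-14) + (-5) = -31.
det M (expand along row 1) = (-2)·(-5) − 2·2 + 4·(-18) = -66.
Characteristic polynomial: λ³ − λ² − 31λ + 66 = 0.
Substitute λ = y + (tr M)/3 = y + 0.333333 to remove the quadratic term: y³ + p·y + q = 0 with p = s − (tr M)²/3 = -31.333333 and q = −2(tr M)³/27 + (tr M)·s/3 − det M = 55.592593.
Three real roots ⇒ use the trigonometric (Viète) form: r = 2√(−p/3) = 6.463573, φ = arccos(3q/(p·r)) = arccos(-0.823491) = 2.538334 rad.
y_k = r·cos(φ/3 − 2πk/3) for k = 0, 1, 2 gives y = 4.284701, 2.048633, -6.333333.
λ_k = y_k + 0.333333 gives λ = 4.6180, 2.3820, -6.0000 (check: the sum is 1.0000 = tr M).

Hence λ_max = 4.6180 and λ_min = -6.0000.


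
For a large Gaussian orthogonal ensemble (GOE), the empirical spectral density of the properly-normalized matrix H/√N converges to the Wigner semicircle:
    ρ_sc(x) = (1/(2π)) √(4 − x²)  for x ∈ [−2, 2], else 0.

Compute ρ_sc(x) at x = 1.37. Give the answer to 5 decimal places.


ρ_sc(x) = (1/(2π)) √(4 − x²). With x = 1.37:
  4 − x² = 4 − (1.37)² = 4 − 1.876900 = 2.123100.
  √(4 − x²) = 1.457086.
  1/(2π) = 0.159155.
  ρ_sc(1.37) = 0.159155 · 1.457086 = 0.231902.

Rounded to 5 decimal places: ρ_sc(1.37) ≈ 0.23190.


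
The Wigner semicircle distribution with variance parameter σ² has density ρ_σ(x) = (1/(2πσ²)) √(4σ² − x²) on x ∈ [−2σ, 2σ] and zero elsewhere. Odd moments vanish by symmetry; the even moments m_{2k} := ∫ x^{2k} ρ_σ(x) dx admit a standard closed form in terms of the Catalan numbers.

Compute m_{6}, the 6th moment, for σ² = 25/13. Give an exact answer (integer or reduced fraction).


By the scaled semicircle moment identity, m_{2k} = σ^{2k} · C_k with k = 3.
C_3 = (1/(k+1)) · C(2k, k) = (1/4) · C(6, 3) = (1/4) · 20 = 5.
σ^{2k} = (σ²)^k = (25/13)^3 = 15625/2197.

Therefore m_{6} = σ^{6} · C_3 = (15625/2197) · 5 = 78125/2197.


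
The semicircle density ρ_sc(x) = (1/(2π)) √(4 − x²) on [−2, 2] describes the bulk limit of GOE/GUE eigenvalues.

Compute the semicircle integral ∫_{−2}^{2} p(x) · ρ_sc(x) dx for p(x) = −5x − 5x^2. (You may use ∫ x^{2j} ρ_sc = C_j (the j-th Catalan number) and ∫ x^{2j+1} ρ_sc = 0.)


Write p(x) = Σ a_i x^i, split into monomials and integrate each against ρ_sc separately.
Using ∫ x^{2j} ρ_sc = C_j = (1/(j+1)) C(2j, j) (Catalan numbers) and ∫ x^{2j+1} ρ_sc = 0 (odd monomials vanish by symmetry):
  i = 1 (odd): ∫ x^1 ρ_sc = 0 (vanishes)
  i = 2 (even): a_2 · C_{1} = -5 · 1 = -5

Summing the contributions: ∫_{−2}^{2} p(x) ρ_sc(x) dx = -5.


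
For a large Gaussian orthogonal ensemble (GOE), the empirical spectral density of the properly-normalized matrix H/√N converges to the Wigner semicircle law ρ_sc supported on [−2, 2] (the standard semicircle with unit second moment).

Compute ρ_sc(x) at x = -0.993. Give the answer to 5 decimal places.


ρ_sc(x) = (1/(2π)) √(4 − x²). With x = -0.993:
  4 − x² = 4 − (-0.993)² = 4 − 0.986049 = 3.013951.
  √(4 − x²) = 1.736073.
  1/(2π) = 0.159155.
  ρ_sc(-0.993) = 0.159155 · 1.736073 = 0.276305.

Rounded to 5 decimal places: ρ_sc(-0.993) ≈ 0.27630.


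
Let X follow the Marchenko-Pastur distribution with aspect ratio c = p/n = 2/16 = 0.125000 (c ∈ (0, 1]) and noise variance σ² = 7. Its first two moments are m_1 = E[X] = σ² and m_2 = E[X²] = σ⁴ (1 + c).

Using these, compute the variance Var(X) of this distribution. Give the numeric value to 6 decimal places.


m_1 = E[X] = σ² = 7, so m_1² = 49.
m_2 = E[X²] = σ⁴ (1 + c) = 49 · (1 + 0.125000) = 49 · 1.125000 = 55.125000.
(Note m_2 − m_1² simplifies to c · σ⁴ = 0.125000 · 49.)

Var(X) = m_2 − m_1² = 55.125000 − 49 = 6.125000.


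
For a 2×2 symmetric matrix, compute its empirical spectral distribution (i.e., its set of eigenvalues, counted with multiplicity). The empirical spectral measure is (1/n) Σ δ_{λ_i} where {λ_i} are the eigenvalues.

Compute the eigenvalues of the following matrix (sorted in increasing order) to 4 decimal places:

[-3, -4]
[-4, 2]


Since M is real symmetric, both eigenvalues are real; they are the roots of det(λI − M) = λ² − (tr M) λ + det M.
tr M = -3 + 2 = -1.
det M = (-3)·2 − (-4)² = -6 − 16 = -22.
Characteristic polynomial: λ² + λ − 22 = 0.
Discriminant Δ = (tr M)² − 4·det M = 1 − (-88) = 89; √Δ = 9.433981.
λ = (tr M ± √Δ)/2 = (-1 ± 9.433981)/2, giving (tr M − √Δ)/2 = -5.2170 and (tr M + √Δ)/2 = 4.2170.

Eigenvalues sorted in increasing order: [-5.2170, 4.2170].


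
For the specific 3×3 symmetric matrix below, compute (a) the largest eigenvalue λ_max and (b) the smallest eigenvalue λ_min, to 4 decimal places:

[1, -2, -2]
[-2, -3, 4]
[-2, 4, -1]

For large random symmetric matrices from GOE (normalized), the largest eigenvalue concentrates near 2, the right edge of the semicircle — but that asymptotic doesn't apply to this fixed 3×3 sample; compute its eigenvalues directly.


Since M is real symmetric, all three eigenvalues are real; they are the roots of det(λI − M) = λ³ − (tr M) λ² + s λ − det M, where s is the sum of the principal 2×2 minors.
tr M = 1 + (-3) + (-1) = -3.
s = (1·(-3) − (-2)²) + (1·(-1) − (-2)²) + ((-3)·(-1) − 4²) = -7 + (-5) + (-13) = -25.
det M (expand along row 1) = 1·(-13) − (-2)·10 + (-2)·(-14) = 35.
Characteristic polynomial: λ³ + 3λ² − 25λ − 35 = 0.
Substitute λ = y + (tr M)/3 = y − 1.000000 to remove the quadratic term: y³ + p·y + q = 0 with p = s − (tr M)²/3 = -28.000000 and q = −2(tr M)³/27 + (tr M)·s/3 − det M = -8.000000.
Three real roots ⇒ use the trigonometric (Viète) form: r = 2√(−p/3) = 6.110101, φ = arccos(3q/(p·r)) = arccos(0.140283) = 1.430049 rad.
y_k = r·cos(φ/3 − 2πk/3) for k = 0, 1, 2 gives y = 5.428957, -0.286555, -5.142403.
λ_k = y_k − 1.000000 gives λ = 4.4290, -1.2866, -6.1424 (check: the sum is -3.0000 = tr M).

Hence λ_max = 4.4290 and λ_min = -6.1424.


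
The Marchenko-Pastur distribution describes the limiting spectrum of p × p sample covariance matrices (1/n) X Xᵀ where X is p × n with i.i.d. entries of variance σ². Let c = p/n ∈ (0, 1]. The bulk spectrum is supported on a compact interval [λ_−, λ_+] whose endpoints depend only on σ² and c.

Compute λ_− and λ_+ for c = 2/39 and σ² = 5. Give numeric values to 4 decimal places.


c = 2/39 = 0.051282; √c = 0.226455.
λ_− = σ² (1 − √c)² = 5 · (1 − 0.226455)² = 5 · (0.773545)² = 2.991856.
λ_+ = σ² (1 + √c)² = 5 · (1 + 0.226455)² = 5 · (1.226455)² = 7.520964.

Rounded to 4 decimal places: λ_− ≈ 2.9919, λ_+ ≈ 7.5210.


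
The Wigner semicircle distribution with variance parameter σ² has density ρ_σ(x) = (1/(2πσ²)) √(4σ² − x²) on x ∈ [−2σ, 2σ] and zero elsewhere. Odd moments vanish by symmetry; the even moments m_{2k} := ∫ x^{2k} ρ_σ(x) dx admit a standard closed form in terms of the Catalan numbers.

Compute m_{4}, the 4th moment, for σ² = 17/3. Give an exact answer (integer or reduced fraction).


By the scaled semicircle moment identity, m_{2k} = σ^{2k} · C_k with k = 2.
C_2 = (1/(k+1)) · C(2k, k) = (1/3) · C(4, 2) = (1/3) · 6 = 2.
σ^{2k} = (σ²)^k = (17/3)^2 = 289/9.

Therefore m_{4} = σ^{4} · C_2 = (289/9) · 2 = 578/9.


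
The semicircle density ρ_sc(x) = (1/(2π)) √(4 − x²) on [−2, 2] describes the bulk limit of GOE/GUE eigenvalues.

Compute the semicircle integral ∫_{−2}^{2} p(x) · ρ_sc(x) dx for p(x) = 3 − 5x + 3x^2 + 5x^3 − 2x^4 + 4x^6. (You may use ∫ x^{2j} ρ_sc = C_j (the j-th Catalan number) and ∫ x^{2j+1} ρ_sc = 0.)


Write p(x) = Σ a_i x^i, split into monomials and integrate each against ρ_sc separately.
Using ∫ x^{2j} ρ_sc = C_j = (1/(j+1)) C(2j, j) (Catalan numbers) and ∫ x^{2j+1} ρ_sc = 0 (odd monomials vanish by symmetry):
  i = 0 (even): a_0 · C_{0} = 3 · 1 = 3
  i = 1 (odd): ∫ x^1 ρ_sc = 0 (vanishes)
  i = 2 (even): a_2 · C_{1} = 3 · 1 = 3
  i = 3 (odd): ∫ x^3 ρ_sc = 0 (vanishes)
  i = 4 (even): a_4 · C_{2} = -2 · 2 = -4
  i = 6 (even): a_6 · C_{3} = 4 · 5 = 20

Summing the contributions: ∫_{−2}^{2} p(x) ρ_sc(x) dx = 3 + 3 + (-4) + 20 = 22.


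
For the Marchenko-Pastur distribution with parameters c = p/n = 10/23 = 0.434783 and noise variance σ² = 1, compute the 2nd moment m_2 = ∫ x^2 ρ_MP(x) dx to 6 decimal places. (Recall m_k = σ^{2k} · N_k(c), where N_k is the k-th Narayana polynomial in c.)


E[X²] = σ⁴ (1 + c) (second MP moment). With σ² = 1 (so σ⁴ = 1) and c = 10/23 = 0.434783: E[X²] = 1 · (1 + 0.434783) = 1 · 1.434783.

So E[X^2] = 1.434783.


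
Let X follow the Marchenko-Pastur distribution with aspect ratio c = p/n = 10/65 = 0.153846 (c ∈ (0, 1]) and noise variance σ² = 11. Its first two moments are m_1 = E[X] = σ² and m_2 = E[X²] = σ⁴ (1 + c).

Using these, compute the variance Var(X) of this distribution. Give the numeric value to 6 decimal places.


m_1 = E[X] = σ² = 11, so m_1² = 121.
m_2 = E[X²] = σ⁴ (1 + c) = 121 · (1 + 0.153846) = 121 · 1.153846 = 139.615385.
(Note m_2 − m_1² simplifies to c · σ⁴ = 0.153846 · 121.)

Var(X) = m_2 − m_1² = 139.615385 − 121 = 18.615385.


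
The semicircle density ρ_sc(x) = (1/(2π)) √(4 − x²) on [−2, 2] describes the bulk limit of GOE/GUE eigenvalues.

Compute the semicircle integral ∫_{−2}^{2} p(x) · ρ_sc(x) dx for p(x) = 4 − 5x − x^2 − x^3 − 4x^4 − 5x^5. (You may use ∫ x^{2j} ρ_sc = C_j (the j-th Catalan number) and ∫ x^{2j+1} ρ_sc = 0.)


Write p(x) = Σ a_i x^i, split into monomials and integrate each against ρ_sc separately.
Using ∫ x^{2j} ρ_sc = C_j = (1/(j+1)) C(2j, j) (Catalan numbers) and ∫ x^{2j+1} ρ_sc = 0 (odd monomials vanish by symmetry):
  i = 0 (even): a_0 · C_{0} = 4 · 1 = 4
  i = 1 (odd): ∫ x^1 ρ_sc = 0 (vanishes)
  i = 2 (even): a_2 · C_{1} = -1 · 1 = -1
  i = 3 (odd): ∫ x^3 ρ_sc = 0 (vanishes)
  i = 4 (even): a_4 · C_{2} = -4 · 2 = -8
  i = 5 (odd): ∫ x^5 ρ_sc = 0 (vanishes)

Summing the contributions: ∫_{−2}^{2} p(x) ρ_sc(x) dx = 4 + (-1) + (-8) = -5.


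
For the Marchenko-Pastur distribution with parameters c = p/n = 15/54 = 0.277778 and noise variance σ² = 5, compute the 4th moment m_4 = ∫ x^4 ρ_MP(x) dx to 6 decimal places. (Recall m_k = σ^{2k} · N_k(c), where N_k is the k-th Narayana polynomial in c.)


E[X⁴] = σ⁸ (1 + 6c + 6c² + c³) (fourth MP moment). With σ² = 5 (so σ⁸ = 625) and c = 15/54 = 0.277778: E[X⁴] = 625 · (1 + 6·0.277778 + 6·(0.277778)² + (0.277778)³) = 625 · 3.151063.

So E[X^4] = 1969.414438.


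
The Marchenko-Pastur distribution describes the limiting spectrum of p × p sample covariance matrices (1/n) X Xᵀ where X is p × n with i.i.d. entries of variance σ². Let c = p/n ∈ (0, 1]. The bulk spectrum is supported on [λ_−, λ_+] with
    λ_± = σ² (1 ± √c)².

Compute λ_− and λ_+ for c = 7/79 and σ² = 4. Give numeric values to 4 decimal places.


c = 7/79 = 0.088608; √c = 0.297670.
λ_− = σ² (1 − √c)² = 4 · (1 − 0.297670)² = 4 · (0.702330)² = 1.973068.
λ_+ = σ² (1 + √c)² = 4 · (1 + 0.297670)² = 4 · (1.297670)² = 6.735793.

Rounded to 4 decimal places: λ_− ≈ 1.9731, λ_+ ≈ 6.7358.


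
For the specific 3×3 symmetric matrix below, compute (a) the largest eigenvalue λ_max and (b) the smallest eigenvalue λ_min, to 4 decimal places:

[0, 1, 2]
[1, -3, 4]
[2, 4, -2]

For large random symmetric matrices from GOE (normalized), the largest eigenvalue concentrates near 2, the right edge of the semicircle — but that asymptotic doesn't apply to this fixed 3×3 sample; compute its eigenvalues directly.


Since M is real symmetric, all three eigenvalues are real; they are the roots of det(λI − M) = λ³ − (tr M) λ² + s λ − det M, where s is the sum of the principal 2×2 minors.
tr M = 0 + (-3) + (-2) = -5.
s = (0·(-3) − 1²) + (0·(-2) − 2²) + ((-3)·(-2) − 4²) = -1 + (-4) + (-10) = -15.
det M (expand along row 1) = 0·(-10) − 1·(-10) + 2·10 = 30.
Characteristic polynomial: λ³ + 5λ² − 15λ − 30 = 0.
Substitute λ = y + (tr M)/3 = y − 1.666667 to remove the quadratic term: y³ + p·y + q = 0 with p = s − (tr M)²/3 = -23.333333 and q = −2(tr M)³/27 + (tr M)·s/3 − det M = 4.259259.
Three real roots ⇒ use the trigonometric (Viète) form: r = 2√(−p/3) = 5.577734, φ = arccos(3q/(p·r)) = arccos(-0.098179) = 1.669134 rad.
y_k = r·cos(φ/3 − 2πk/3) for k = 0, 1, 2 gives y = 4.736463, 0.182801, -4.919265.
λ_k = y_k − 1.666667 gives λ = 3.0698, -1.4839, -6.5859 (check: the sum is -5.0000 = tr M).

Hence λ_max = 3.0698 and λ_min = -6.5859.


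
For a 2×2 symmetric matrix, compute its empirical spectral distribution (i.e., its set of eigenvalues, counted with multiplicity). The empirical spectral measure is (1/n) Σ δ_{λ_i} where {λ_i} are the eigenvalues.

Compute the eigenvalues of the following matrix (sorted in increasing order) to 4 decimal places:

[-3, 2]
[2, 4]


Since M is real symmetric, both eigenvalues are real; they are the roots of det(λI − M) = λ² − (tr M) λ + det M.
tr M = -3 + 4 = 1.
det M = (-3)·4 − 2² = -12 − 4 = -16.
Characteristic polynomial: λ² − λ − 16 = 0.
Discriminant Δ = (tr M)² − 4·det M = 1 − (-64) = 65; √Δ = 8.062258.
λ = (tr M ± √Δ)/2 = (1 ± 8.062258)/2, giving (tr M − √Δ)/2 = -3.5311 and (tr M + √Δ)/2 = 4.5311.

Eigenvalues sorted in increasing order: [-3.5311, 4.5311].


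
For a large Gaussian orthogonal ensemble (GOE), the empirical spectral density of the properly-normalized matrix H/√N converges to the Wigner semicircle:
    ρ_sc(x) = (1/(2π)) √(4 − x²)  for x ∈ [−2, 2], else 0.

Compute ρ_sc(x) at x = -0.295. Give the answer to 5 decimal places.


ρ_sc(x) = (1/(2π)) √(4 − x²). With x = -0.295:
  4 − x² = 4 − (-0.295)² = 4 − 0.087025 = 3.912975.
  √(4 − x²) = 1.978124.
  1/(2π) = 0.159155.
  ρ_sc(-0.295) = 0.159155 · 1.978124 = 0.314828.

Rounded to 5 decimal places: ρ_sc(-0.295) ≈ 0.31483.


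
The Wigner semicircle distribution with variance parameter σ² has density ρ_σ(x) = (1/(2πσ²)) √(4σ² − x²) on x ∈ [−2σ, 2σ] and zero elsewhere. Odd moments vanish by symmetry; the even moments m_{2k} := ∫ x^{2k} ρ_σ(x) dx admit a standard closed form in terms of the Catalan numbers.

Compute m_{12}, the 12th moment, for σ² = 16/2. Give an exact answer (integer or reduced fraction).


By the scaled semicircle moment identity, m_{2k} = σ^{2k} · C_k with k = 6.
C_6 = (1/(k+1)) · C(2k, k) = (1/7) · C(12, 6) = (1/7) · 924 = 132.
σ^{2k} = (σ²)^k = (16/2)^6 = 262144.

Therefore m_{12} = σ^{12} · C_6 = 262144 · 132 = 34603008.


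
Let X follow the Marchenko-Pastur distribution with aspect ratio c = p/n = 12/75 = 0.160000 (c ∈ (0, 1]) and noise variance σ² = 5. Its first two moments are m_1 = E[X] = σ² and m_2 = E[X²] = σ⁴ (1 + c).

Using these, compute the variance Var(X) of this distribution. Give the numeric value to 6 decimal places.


m_1 = E[X] = σ² = 5, so m_1² = 25.
m_2 = E[X²] = σ⁴ (1 + c) = 25 · (1 + 0.160000) = 25 · 1.160000 = 29.000000.
(Note m_2 − m_1² simplifies to c · σ⁴ = 0.160000 · 25.)

Var(X) = m_2 − m_1² = 29.000000 − 25 = 4.000000.


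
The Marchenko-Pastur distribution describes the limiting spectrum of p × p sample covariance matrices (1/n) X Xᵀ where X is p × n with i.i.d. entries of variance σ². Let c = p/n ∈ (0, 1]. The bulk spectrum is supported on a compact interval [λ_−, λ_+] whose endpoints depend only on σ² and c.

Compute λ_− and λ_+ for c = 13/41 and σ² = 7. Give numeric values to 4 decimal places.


c = 13/41 = 0.317073; √c = 0.563093.
λ_− = σ² (1 − √c)² = 7 · (1 − 0.563093)² = 7 · (0.436907)² = 1.336217.
λ_+ = σ² (1 + √c)² = 7 · (1 + 0.563093)² = 7 · (1.563093)² = 17.102807.

Rounded to 4 decimal places: λ_− ≈ 1.3362, λ_+ ≈ 17.1028.


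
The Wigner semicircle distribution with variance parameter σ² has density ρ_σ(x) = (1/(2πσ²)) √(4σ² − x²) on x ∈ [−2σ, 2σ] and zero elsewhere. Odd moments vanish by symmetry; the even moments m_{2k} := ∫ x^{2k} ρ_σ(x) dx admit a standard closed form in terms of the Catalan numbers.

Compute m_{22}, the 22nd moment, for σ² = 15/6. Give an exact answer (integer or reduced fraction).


By the scaled semicircle moment identity, m_{2k} = σ^{2k} · C_k with k = 11.
C_11 = (1/(k+1)) · C(2k, k) = (1/12) · C(22, 11) = (1/12) · 705432 = 58786.
σ^{2k} = (σ²)^k = (15/6)^11 = 48828125/2048.

Therefore m_{22} = σ^{22} · C_11 = (48828125/2048) · 58786 = 1435205078125/1024.


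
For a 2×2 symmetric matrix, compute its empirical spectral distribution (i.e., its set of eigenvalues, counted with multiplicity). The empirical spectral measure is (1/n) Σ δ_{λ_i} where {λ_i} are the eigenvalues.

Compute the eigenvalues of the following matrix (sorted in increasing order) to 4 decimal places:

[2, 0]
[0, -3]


Since M is real symmetric, both eigenvalues are real; they are the roots of det(λI − M) = λ² − (tr M) λ + det M.
tr M = 2 + (-3) = -1.
det M = 2·(-3) − 0² = -6 − 0 = -6.
Characteristic polynomial: λ² + λ − 6 = 0.
Discriminant Δ = (tr M)² − 4·det M = 1 − (-24) = 25; √Δ = 5.000000.
λ = (tr M ± √Δ)/2 = (-1 ± 5.000000)/2, giving (tr M − √Δ)/2 = -3.0000 and (tr M + √Δ)/2 = 2.0000.

Eigenvalues sorted in increasing order: [-3.0000, 2.0000].


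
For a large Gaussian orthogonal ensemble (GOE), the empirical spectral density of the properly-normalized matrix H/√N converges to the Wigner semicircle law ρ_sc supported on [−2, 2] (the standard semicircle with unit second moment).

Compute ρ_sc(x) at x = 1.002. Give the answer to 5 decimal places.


ρ_sc(x) = (1/(2π)) √(4 − x²). With x = 1.002:
  4 − x² = 4 − (1.002)² = 4 − 1.004004 = 2.995996.
  √(4 − x²) = 1.730895.
  1/(2π) = 0.159155.
  ρ_sc(1.002) = 0.159155 · 1.730895 = 0.275480.

Rounded to 5 decimal places: ρ_sc(1.002) ≈ 0.27548.


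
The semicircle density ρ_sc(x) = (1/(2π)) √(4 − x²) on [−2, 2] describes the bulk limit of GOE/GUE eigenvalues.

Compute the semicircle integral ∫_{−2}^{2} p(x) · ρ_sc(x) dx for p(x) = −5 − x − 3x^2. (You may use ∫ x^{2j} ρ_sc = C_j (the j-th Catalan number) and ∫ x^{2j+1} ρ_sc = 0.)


Write p(x) = Σ a_i x^i, split into monomials and integrate each against ρ_sc separately.
Using ∫ x^{2j} ρ_sc = C_j = (1/(j+1)) C(2j, j) (Catalan numbers) and ∫ x^{2j+1} ρ_sc = 0 (odd monomials vanish by symmetry):
  i = 0 (even): a_0 · C_{0} = -5 · 1 = -5
  i = 1 (odd): ∫ x^1 ρ_sc = 0 (vanishes)
  i = 2 (even): a_2 · C_{1} = -3 · 1 = -3

Summing the contributions: ∫_{−2}^{2} p(x) ρ_sc(x) dx = (-5) + (-3) = -8.


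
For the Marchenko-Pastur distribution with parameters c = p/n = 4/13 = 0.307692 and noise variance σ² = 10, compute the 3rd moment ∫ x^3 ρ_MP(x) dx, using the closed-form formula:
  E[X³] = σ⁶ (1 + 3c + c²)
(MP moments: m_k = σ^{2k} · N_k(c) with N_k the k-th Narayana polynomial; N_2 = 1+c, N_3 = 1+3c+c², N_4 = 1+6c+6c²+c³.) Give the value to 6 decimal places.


E[X³] = σ⁶ (1 + 3c + c²) (third MP moment). With σ² = 10 (so σ⁶ = 1000) and c = 4/13 = 0.307692: E[X³] = 1000 · (1 + 3·0.307692 + (0.307692)²) = 1000 · 2.017751.

So E[X^3] = 2017.751479.


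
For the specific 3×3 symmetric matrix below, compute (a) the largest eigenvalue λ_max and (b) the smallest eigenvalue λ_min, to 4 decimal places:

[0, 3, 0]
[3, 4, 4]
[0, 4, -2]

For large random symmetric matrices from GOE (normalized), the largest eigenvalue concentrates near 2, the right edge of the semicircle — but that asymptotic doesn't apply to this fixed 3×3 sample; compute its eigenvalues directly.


Since M is real symmetric, all three eigenvalues are real; they are the roots of det(λI − M) = λ³ − (tr M) λ² + s λ − det M, where s is the sum of the principal 2×2 minors.
tr M = 0 + 4 + (-2) = 2.
s = (0·4 − 3²) + (0·(-2) − 0²) + (4·(-2) − 4²) = -9 + 0 + (-24) = -33.
det M (expand along row 1) = 0·(-24) − 3·(-6) + 0·12 = 18.
Characteristic polynomial: λ³ − 2λ² − 33λ − 18 = 0.
Substitute λ = y + (tr M)/3 = y + 0.666667 to remove the quadratic term: y³ + p·y + q = 0 with p = s − (tr M)²/3 = -34.333333 and q = −2(tr M)³/27 + (tr M)·s/3 − det M = -40.592593.
Three real roots ⇒ use the trigonometric (Viète) form: r = 2√(−p/3) = 6.765928, φ = arccos(3q/(p·r)) = arccos(0.524233) = 1.018982 rad.
y_k = r·cos(φ/3 − 2πk/3) for k = 0, 1, 2 gives y = 6.379375, -1.237507, -5.141868.
λ_k = y_k + 0.666667 gives λ = 7.0460, -0.5708, -4.4752 (check: the sum is 2.0000 = tr M).

Hence λ_max = 7.0460 and λ_min = -4.4752.


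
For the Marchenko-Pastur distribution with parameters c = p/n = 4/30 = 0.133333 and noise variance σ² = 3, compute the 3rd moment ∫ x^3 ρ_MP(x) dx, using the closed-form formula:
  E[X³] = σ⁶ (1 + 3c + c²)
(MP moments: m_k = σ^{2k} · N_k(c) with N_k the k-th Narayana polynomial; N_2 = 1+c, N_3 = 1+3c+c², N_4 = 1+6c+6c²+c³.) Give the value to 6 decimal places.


E[X³] = σ⁶ (1 + 3c + c²) (third MP moment). With σ² = 3 (so σ⁶ = 27) and c = 4/30 = 0.133333: E[X³] = 27 · (1 + 3·0.133333 + (0.133333)²) = 27 · 1.417778.

So E[X^3] = 38.280000.


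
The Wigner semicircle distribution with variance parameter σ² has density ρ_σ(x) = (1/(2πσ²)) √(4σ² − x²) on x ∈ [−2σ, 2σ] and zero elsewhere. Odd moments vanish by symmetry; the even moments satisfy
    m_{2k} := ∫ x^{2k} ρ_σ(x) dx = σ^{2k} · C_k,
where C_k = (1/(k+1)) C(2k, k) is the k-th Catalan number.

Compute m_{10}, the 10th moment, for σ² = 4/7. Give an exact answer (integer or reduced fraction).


By the scaled semicircle moment identity, m_{2k} = σ^{2k} · C_k with k = 5.
C_5 = (1/(k+1)) · C(2k, k) = (1/6) · C(10, 5) = (1/6) · 252 = 42.
σ^{2k} = (σ²)^k = (4/7)^5 = 1024/16807.

Therefore m_{10} = σ^{10} · C_5 = (1024/16807) · 42 = 6144/2401.


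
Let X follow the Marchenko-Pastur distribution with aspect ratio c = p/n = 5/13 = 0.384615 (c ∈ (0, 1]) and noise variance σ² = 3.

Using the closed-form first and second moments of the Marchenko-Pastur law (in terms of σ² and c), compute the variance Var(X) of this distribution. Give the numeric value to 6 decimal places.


Recall the MP moments m_1 = E[X] = σ² and m_2 = E[X²] = σ⁴ (1 + c).
m_1 = E[X] = σ² = 3, so m_1² = 9.
m_2 = E[X²] = σ⁴ (1 + c) = 9 · (1 + 0.384615) = 9 · 1.384615 = 12.461538.
(Note m_2 − m_1² simplifies to c · σ⁴ = 0.384615 · 9.)

Var(X) = m_2 − m_1² = 12.461538 − 9 = 3.461538.


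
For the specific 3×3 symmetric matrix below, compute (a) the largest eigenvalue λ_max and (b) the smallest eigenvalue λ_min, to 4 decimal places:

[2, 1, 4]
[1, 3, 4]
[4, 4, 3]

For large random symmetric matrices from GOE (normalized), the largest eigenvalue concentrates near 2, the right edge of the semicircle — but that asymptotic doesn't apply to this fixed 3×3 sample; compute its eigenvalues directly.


Since M is real symmetric, all three eigenvalues are real; they are the roots of det(λI − M) = λ³ − (tr M) λ² + s λ − det M, where s is the sum of the principal 2×2 minors.
tr M = 2 + 3 + 3 = 8.
s = (2·3 − 1²) + (2·3 − 4²) + (3·3 − 4²) = 5 + (-10) + (-7) = -12.
det M (expand along row 1) = 2·(-7) − 1·(-13) + 4·(-8) = -33.
Characteristic polynomial: λ³ − 8λ² − 12λ + 33 = 0.
Substitute λ = y + (tr M)/3 = y + 2.666667 to remove the quadratic term: y³ + p·y + q = 0 with p = s − (tr M)²/3 = -33.333333 and q = −2(tr M)³/27 + (tr M)·s/3 − det M = -36.925926.
Three real roots ⇒ use the trigonometric (Viète) form: r = 2√(−p/3) = 6.666667, φ = arccos(3q/(p·r)) = arccos(0.498500) = 1.048929 rad.
y_k = r·cos(φ/3 − 2πk/3) for k = 0, 1, 2 gives y = 6.263301, -1.153866, -5.109435.
λ_k = y_k + 2.666667 gives λ = 8.9300, 1.5128, -2.4428 (check: the sum is 8.0000 = tr M).

Hence λ_max = 8.9300 and λ_min = -2.4428.


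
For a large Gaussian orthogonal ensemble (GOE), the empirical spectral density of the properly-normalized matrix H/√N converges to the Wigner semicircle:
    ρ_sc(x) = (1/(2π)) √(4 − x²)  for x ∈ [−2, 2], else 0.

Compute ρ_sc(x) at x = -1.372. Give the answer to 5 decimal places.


ρ_sc(x) = (1/(2π)) √(4 − x²). With x = -1.372:
  4 − x² = 4 − (-1.372)² = 4 − 1.882384 = 2.117616.
  √(4 − x²) = 1.455203.
  1/(2π) = 0.159155.
  ρ_sc(-1.372) = 0.159155 · 1.455203 = 0.231603.

Rounded to 5 decimal places: ρ_sc(-1.372) ≈ 0.23160.


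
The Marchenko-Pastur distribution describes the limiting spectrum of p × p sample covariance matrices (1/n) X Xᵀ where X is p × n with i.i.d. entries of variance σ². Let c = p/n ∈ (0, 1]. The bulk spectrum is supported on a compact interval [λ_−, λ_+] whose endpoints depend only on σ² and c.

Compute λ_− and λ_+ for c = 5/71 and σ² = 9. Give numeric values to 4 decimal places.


c = 5/71 = 0.070423; √c = 0.265372.
λ_− = σ² (1 − √c)² = 9 · (1 − 0.265372)² = 9 · (0.734628)² = 4.857099.
λ_+ = σ² (1 + √c)² = 9 · (1 + 0.265372)² = 9 · (1.265372)² = 14.410507.

Rounded to 4 decimal places: λ_− ≈ 4.8571, λ_+ ≈ 14.4105.


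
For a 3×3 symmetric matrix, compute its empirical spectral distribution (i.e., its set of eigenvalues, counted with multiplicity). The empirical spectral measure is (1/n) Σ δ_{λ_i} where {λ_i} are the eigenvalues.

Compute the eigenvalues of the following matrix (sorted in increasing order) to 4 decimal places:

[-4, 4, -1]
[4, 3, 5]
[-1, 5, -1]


Since M is real symmetric, all three eigenvalues are real; they are the roots of det(λI − M) = λ³ − (tr M) λ² + s λ − det M, where s is the sum of the principal 2×2 minors.
tr M = -4 + 3 + (-1) = -2.
s = ((-4)·3 − 4²) + ((-4)·(-1) − (-1)²) + (3·(-1) − 5²) = -28 + 3 + (-28) = -53.
det M (expand along row 1) = (-4)·(-28) − 4·1 + (-1)·23 = 85.
Characteristic polynomial: λ³ + 2λ² − 53λ − 85 = 0.
Substitute λ = y + (tr M)/3 = y − 0.666667 to remove the quadratic term: y³ + p·y + q = 0 with p = s − (tr M)²/3 = -54.333333 and q = −2(tr M)³/27 + (tr M)·s/3 − det M = -49.074074.
Three real roots ⇒ use the trigonometric (Viète) form: r = 2√(−p/3) = 8.511430, φ = arccos(3q/(p·r)) = arccos(0.318350) = 1.246808 rad.
y_k = r·cos(φ/3 − 2πk/3) for k = 0, 1, 2 gives y = 7.786879, -0.917415, -6.869464.
λ_k = y_k − 0.666667 gives λ = 7.1202, -1.5841, -7.5361 (check: the sum is -2.0000 = tr M).

Eigenvalues sorted in increasing order: [-7.5361, -1.5841, 7.1202].


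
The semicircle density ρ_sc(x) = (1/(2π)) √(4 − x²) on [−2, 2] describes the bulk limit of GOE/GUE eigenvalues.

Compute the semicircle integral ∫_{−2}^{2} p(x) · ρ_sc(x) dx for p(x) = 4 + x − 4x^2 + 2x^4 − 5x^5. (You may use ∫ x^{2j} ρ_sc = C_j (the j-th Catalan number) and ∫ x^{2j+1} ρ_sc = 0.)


Write p(x) = Σ a_i x^i, split into monomials and integrate each against ρ_sc separately.
Using ∫ x^{2j} ρ_sc = C_j = (1/(j+1)) C(2j, j) (Catalan numbers) and ∫ x^{2j+1} ρ_sc = 0 (odd monomials vanish by symmetry):
  i = 0 (even): a_0 · C_{0} = 4 · 1 = 4
  i = 1 (odd): ∫ x^1 ρ_sc = 0 (vanishes)
  i = 2 (even): a_2 · C_{1} = -4 · 1 = -4
  i = 4 (even): a_4 · C_{2} = 2 · 2 = 4
  i = 5 (odd): ∫ x^5 ρ_sc = 0 (vanishes)

Summing the contributions: ∫_{−2}^{2} p(x) ρ_sc(x) dx = 4 + (-4) + 4 = 4.


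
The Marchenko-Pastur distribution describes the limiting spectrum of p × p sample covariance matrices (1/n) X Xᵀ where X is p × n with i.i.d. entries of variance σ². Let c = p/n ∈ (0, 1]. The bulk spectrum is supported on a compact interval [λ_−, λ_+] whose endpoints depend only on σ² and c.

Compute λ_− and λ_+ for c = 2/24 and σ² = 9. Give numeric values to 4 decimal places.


c = 2/24 = 0.083333; √c = 0.288675.
λ_− = σ² (1 − √c)² = 9 · (1 − 0.288675)² = 9 · (0.711325)² = 4.553848.
λ_+ = σ² (1 + √c)² = 9 · (1 + 0.288675)² = 9 · (1.288675)² = 14.946152.

Rounded to 4 decimal places: λ_− ≈ 4.5538, λ_+ ≈ 14.9462.


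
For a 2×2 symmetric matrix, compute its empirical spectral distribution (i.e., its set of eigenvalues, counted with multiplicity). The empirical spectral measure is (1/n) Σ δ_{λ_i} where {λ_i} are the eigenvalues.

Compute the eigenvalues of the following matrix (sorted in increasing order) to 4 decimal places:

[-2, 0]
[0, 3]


Since M is real symmetric, both eigenvalues are real; they are the roots of det(λI − M) = λ² − (tr M) λ + det M.
tr M = -2 + 3 = 1.
det M = (-2)·3 − 0² = -6 − 0 = -6.
Characteristic polynomial: λ² − λ − 6 = 0.
Discriminant Δ = (tr M)² − 4·det M = 1 − (-24) = 25; √Δ = 5.000000.
λ = (tr M ± √Δ)/2 = (1 ± 5.000000)/2, giving (tr M − √Δ)/2 = -2.0000 and (tr M + √Δ)/2 = 3.0000.

Eigenvalues sorted in increasing order: [-2.0000, 3.0000].


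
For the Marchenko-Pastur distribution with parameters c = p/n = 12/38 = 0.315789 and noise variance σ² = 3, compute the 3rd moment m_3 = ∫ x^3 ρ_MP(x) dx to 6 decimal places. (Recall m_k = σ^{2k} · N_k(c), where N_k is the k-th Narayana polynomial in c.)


E[X³] = σ⁶ (1 + 3c + c²) (third MP moment). With σ² = 3 (so σ⁶ = 27) and c = 12/38 = 0.315789: E[X³] = 27 · (1 + 3·0.315789 + (0.315789)²) = 27 · 2.047091.

So E[X^3] = 55.271468.


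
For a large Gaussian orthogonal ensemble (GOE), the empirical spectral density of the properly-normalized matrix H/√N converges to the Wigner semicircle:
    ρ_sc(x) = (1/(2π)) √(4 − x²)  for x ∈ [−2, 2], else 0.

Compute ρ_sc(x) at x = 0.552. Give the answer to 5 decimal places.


ρ_sc(x) = (1/(2π)) √(4 − x²). With x = 0.552:
  4 − x² = 4 − (0.552)² = 4 − 0.304704 = 3.695296.
  √(4 − x²) = 1.922315.
  1/(2π) = 0.159155.
  ρ_sc(0.552) = 0.159155 · 1.922315 = 0.305946.

Rounded to 5 decimal places: ρ_sc(0.552) ≈ 0.30595.
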